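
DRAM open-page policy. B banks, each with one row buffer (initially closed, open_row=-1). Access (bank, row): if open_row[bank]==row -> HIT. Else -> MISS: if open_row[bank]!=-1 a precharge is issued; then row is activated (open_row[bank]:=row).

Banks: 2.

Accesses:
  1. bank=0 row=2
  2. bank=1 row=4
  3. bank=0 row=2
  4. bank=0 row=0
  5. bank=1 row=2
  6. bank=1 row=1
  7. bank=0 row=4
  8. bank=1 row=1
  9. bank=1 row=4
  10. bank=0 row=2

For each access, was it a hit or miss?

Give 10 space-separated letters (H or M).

Acc 1: bank0 row2 -> MISS (open row2); precharges=0
Acc 2: bank1 row4 -> MISS (open row4); precharges=0
Acc 3: bank0 row2 -> HIT
Acc 4: bank0 row0 -> MISS (open row0); precharges=1
Acc 5: bank1 row2 -> MISS (open row2); precharges=2
Acc 6: bank1 row1 -> MISS (open row1); precharges=3
Acc 7: bank0 row4 -> MISS (open row4); precharges=4
Acc 8: bank1 row1 -> HIT
Acc 9: bank1 row4 -> MISS (open row4); precharges=5
Acc 10: bank0 row2 -> MISS (open row2); precharges=6

Answer: M M H M M M M H M M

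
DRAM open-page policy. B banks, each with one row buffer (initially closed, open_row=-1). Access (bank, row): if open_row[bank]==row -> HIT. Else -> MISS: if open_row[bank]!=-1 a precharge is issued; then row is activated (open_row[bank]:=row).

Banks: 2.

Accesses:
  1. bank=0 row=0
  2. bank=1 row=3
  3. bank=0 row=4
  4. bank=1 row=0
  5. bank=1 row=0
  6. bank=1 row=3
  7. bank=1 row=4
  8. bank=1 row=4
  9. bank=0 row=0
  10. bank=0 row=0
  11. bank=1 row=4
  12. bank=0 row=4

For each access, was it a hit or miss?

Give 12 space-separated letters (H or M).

Answer: M M M M H M M H M H H M

Derivation:
Acc 1: bank0 row0 -> MISS (open row0); precharges=0
Acc 2: bank1 row3 -> MISS (open row3); precharges=0
Acc 3: bank0 row4 -> MISS (open row4); precharges=1
Acc 4: bank1 row0 -> MISS (open row0); precharges=2
Acc 5: bank1 row0 -> HIT
Acc 6: bank1 row3 -> MISS (open row3); precharges=3
Acc 7: bank1 row4 -> MISS (open row4); precharges=4
Acc 8: bank1 row4 -> HIT
Acc 9: bank0 row0 -> MISS (open row0); precharges=5
Acc 10: bank0 row0 -> HIT
Acc 11: bank1 row4 -> HIT
Acc 12: bank0 row4 -> MISS (open row4); precharges=6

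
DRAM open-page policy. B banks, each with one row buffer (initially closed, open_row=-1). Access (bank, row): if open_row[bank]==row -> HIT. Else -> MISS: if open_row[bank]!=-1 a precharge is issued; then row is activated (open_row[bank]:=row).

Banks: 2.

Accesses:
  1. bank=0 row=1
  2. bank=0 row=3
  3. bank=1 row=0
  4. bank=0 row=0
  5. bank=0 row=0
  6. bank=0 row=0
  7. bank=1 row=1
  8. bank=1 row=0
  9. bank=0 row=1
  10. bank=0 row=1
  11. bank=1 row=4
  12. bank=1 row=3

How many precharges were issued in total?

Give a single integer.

Acc 1: bank0 row1 -> MISS (open row1); precharges=0
Acc 2: bank0 row3 -> MISS (open row3); precharges=1
Acc 3: bank1 row0 -> MISS (open row0); precharges=1
Acc 4: bank0 row0 -> MISS (open row0); precharges=2
Acc 5: bank0 row0 -> HIT
Acc 6: bank0 row0 -> HIT
Acc 7: bank1 row1 -> MISS (open row1); precharges=3
Acc 8: bank1 row0 -> MISS (open row0); precharges=4
Acc 9: bank0 row1 -> MISS (open row1); precharges=5
Acc 10: bank0 row1 -> HIT
Acc 11: bank1 row4 -> MISS (open row4); precharges=6
Acc 12: bank1 row3 -> MISS (open row3); precharges=7

Answer: 7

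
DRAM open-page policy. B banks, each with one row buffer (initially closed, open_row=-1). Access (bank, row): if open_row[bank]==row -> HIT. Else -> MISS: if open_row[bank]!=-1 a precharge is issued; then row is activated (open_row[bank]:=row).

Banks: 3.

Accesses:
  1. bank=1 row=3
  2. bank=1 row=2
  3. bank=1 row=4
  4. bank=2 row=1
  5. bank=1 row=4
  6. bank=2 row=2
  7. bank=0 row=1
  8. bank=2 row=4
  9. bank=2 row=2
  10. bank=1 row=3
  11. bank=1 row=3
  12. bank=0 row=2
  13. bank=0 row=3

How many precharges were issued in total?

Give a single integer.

Acc 1: bank1 row3 -> MISS (open row3); precharges=0
Acc 2: bank1 row2 -> MISS (open row2); precharges=1
Acc 3: bank1 row4 -> MISS (open row4); precharges=2
Acc 4: bank2 row1 -> MISS (open row1); precharges=2
Acc 5: bank1 row4 -> HIT
Acc 6: bank2 row2 -> MISS (open row2); precharges=3
Acc 7: bank0 row1 -> MISS (open row1); precharges=3
Acc 8: bank2 row4 -> MISS (open row4); precharges=4
Acc 9: bank2 row2 -> MISS (open row2); precharges=5
Acc 10: bank1 row3 -> MISS (open row3); precharges=6
Acc 11: bank1 row3 -> HIT
Acc 12: bank0 row2 -> MISS (open row2); precharges=7
Acc 13: bank0 row3 -> MISS (open row3); precharges=8

Answer: 8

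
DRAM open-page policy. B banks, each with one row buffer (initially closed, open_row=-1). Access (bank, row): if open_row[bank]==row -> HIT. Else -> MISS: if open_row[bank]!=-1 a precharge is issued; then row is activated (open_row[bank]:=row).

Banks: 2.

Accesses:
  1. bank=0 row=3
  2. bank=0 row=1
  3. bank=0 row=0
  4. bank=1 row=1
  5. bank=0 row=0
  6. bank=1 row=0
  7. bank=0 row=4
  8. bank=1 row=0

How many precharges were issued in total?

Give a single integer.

Answer: 4

Derivation:
Acc 1: bank0 row3 -> MISS (open row3); precharges=0
Acc 2: bank0 row1 -> MISS (open row1); precharges=1
Acc 3: bank0 row0 -> MISS (open row0); precharges=2
Acc 4: bank1 row1 -> MISS (open row1); precharges=2
Acc 5: bank0 row0 -> HIT
Acc 6: bank1 row0 -> MISS (open row0); precharges=3
Acc 7: bank0 row4 -> MISS (open row4); precharges=4
Acc 8: bank1 row0 -> HIT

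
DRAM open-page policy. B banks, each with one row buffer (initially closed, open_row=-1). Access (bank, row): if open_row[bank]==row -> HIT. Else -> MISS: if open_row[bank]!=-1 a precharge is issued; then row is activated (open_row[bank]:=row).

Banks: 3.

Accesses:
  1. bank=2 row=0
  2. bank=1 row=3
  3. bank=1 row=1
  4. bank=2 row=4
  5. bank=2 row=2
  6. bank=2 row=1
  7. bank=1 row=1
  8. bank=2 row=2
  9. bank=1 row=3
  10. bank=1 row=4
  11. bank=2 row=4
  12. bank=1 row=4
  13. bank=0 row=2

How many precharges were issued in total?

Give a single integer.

Answer: 8

Derivation:
Acc 1: bank2 row0 -> MISS (open row0); precharges=0
Acc 2: bank1 row3 -> MISS (open row3); precharges=0
Acc 3: bank1 row1 -> MISS (open row1); precharges=1
Acc 4: bank2 row4 -> MISS (open row4); precharges=2
Acc 5: bank2 row2 -> MISS (open row2); precharges=3
Acc 6: bank2 row1 -> MISS (open row1); precharges=4
Acc 7: bank1 row1 -> HIT
Acc 8: bank2 row2 -> MISS (open row2); precharges=5
Acc 9: bank1 row3 -> MISS (open row3); precharges=6
Acc 10: bank1 row4 -> MISS (open row4); precharges=7
Acc 11: bank2 row4 -> MISS (open row4); precharges=8
Acc 12: bank1 row4 -> HIT
Acc 13: bank0 row2 -> MISS (open row2); precharges=8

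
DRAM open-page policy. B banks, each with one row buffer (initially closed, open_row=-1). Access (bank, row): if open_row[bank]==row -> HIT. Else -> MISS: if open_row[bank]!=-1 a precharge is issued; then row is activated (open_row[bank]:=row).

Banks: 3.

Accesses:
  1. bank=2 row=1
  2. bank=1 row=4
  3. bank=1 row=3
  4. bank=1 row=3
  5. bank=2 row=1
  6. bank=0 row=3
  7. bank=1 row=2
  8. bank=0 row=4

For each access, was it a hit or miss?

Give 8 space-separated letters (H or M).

Acc 1: bank2 row1 -> MISS (open row1); precharges=0
Acc 2: bank1 row4 -> MISS (open row4); precharges=0
Acc 3: bank1 row3 -> MISS (open row3); precharges=1
Acc 4: bank1 row3 -> HIT
Acc 5: bank2 row1 -> HIT
Acc 6: bank0 row3 -> MISS (open row3); precharges=1
Acc 7: bank1 row2 -> MISS (open row2); precharges=2
Acc 8: bank0 row4 -> MISS (open row4); precharges=3

Answer: M M M H H M M M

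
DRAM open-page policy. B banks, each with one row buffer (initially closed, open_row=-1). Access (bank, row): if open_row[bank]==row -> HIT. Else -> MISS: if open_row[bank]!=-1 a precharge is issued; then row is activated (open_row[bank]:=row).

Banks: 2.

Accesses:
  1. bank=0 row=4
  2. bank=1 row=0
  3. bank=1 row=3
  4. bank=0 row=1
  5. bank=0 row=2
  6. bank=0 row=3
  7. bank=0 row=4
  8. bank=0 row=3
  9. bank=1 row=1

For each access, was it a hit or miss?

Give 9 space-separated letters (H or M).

Acc 1: bank0 row4 -> MISS (open row4); precharges=0
Acc 2: bank1 row0 -> MISS (open row0); precharges=0
Acc 3: bank1 row3 -> MISS (open row3); precharges=1
Acc 4: bank0 row1 -> MISS (open row1); precharges=2
Acc 5: bank0 row2 -> MISS (open row2); precharges=3
Acc 6: bank0 row3 -> MISS (open row3); precharges=4
Acc 7: bank0 row4 -> MISS (open row4); precharges=5
Acc 8: bank0 row3 -> MISS (open row3); precharges=6
Acc 9: bank1 row1 -> MISS (open row1); precharges=7

Answer: M M M M M M M M M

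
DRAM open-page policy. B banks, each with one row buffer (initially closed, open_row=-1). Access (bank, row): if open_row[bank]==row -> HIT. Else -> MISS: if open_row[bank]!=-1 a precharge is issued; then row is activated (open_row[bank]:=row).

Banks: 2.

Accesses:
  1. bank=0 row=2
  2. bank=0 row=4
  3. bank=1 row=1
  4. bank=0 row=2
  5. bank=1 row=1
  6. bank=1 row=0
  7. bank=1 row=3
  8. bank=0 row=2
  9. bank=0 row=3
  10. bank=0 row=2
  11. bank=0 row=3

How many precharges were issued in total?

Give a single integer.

Acc 1: bank0 row2 -> MISS (open row2); precharges=0
Acc 2: bank0 row4 -> MISS (open row4); precharges=1
Acc 3: bank1 row1 -> MISS (open row1); precharges=1
Acc 4: bank0 row2 -> MISS (open row2); precharges=2
Acc 5: bank1 row1 -> HIT
Acc 6: bank1 row0 -> MISS (open row0); precharges=3
Acc 7: bank1 row3 -> MISS (open row3); precharges=4
Acc 8: bank0 row2 -> HIT
Acc 9: bank0 row3 -> MISS (open row3); precharges=5
Acc 10: bank0 row2 -> MISS (open row2); precharges=6
Acc 11: bank0 row3 -> MISS (open row3); precharges=7

Answer: 7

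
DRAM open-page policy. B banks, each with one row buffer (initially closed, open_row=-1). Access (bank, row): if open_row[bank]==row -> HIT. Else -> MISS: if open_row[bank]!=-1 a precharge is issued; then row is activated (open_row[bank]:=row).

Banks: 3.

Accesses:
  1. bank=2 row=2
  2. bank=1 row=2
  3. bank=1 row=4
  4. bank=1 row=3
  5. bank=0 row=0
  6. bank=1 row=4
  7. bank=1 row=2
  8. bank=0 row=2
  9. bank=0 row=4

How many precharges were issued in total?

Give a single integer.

Acc 1: bank2 row2 -> MISS (open row2); precharges=0
Acc 2: bank1 row2 -> MISS (open row2); precharges=0
Acc 3: bank1 row4 -> MISS (open row4); precharges=1
Acc 4: bank1 row3 -> MISS (open row3); precharges=2
Acc 5: bank0 row0 -> MISS (open row0); precharges=2
Acc 6: bank1 row4 -> MISS (open row4); precharges=3
Acc 7: bank1 row2 -> MISS (open row2); precharges=4
Acc 8: bank0 row2 -> MISS (open row2); precharges=5
Acc 9: bank0 row4 -> MISS (open row4); precharges=6

Answer: 6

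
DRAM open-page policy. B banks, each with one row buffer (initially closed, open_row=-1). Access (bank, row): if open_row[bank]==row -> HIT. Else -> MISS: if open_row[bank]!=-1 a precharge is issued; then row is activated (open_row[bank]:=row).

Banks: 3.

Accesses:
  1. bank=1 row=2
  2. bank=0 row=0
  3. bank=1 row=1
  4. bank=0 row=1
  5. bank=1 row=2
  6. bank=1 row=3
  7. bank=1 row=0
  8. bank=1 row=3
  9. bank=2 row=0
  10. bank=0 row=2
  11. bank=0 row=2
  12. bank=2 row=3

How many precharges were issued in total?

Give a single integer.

Answer: 8

Derivation:
Acc 1: bank1 row2 -> MISS (open row2); precharges=0
Acc 2: bank0 row0 -> MISS (open row0); precharges=0
Acc 3: bank1 row1 -> MISS (open row1); precharges=1
Acc 4: bank0 row1 -> MISS (open row1); precharges=2
Acc 5: bank1 row2 -> MISS (open row2); precharges=3
Acc 6: bank1 row3 -> MISS (open row3); precharges=4
Acc 7: bank1 row0 -> MISS (open row0); precharges=5
Acc 8: bank1 row3 -> MISS (open row3); precharges=6
Acc 9: bank2 row0 -> MISS (open row0); precharges=6
Acc 10: bank0 row2 -> MISS (open row2); precharges=7
Acc 11: bank0 row2 -> HIT
Acc 12: bank2 row3 -> MISS (open row3); precharges=8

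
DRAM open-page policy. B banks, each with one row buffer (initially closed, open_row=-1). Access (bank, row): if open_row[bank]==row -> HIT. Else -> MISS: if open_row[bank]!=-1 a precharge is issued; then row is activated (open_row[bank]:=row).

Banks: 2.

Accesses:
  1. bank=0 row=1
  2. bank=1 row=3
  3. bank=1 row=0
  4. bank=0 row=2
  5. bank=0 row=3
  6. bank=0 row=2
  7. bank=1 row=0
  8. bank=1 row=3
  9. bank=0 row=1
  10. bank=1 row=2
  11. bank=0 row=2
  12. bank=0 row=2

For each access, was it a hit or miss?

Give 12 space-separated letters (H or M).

Answer: M M M M M M H M M M M H

Derivation:
Acc 1: bank0 row1 -> MISS (open row1); precharges=0
Acc 2: bank1 row3 -> MISS (open row3); precharges=0
Acc 3: bank1 row0 -> MISS (open row0); precharges=1
Acc 4: bank0 row2 -> MISS (open row2); precharges=2
Acc 5: bank0 row3 -> MISS (open row3); precharges=3
Acc 6: bank0 row2 -> MISS (open row2); precharges=4
Acc 7: bank1 row0 -> HIT
Acc 8: bank1 row3 -> MISS (open row3); precharges=5
Acc 9: bank0 row1 -> MISS (open row1); precharges=6
Acc 10: bank1 row2 -> MISS (open row2); precharges=7
Acc 11: bank0 row2 -> MISS (open row2); precharges=8
Acc 12: bank0 row2 -> HIT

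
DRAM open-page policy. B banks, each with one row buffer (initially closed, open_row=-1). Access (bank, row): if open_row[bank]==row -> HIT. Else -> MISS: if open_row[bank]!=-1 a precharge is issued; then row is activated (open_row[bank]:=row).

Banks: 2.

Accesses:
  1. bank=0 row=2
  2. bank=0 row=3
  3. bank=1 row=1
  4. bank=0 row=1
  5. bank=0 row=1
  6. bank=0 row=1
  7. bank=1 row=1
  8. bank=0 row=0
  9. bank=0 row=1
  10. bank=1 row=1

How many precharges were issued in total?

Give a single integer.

Answer: 4

Derivation:
Acc 1: bank0 row2 -> MISS (open row2); precharges=0
Acc 2: bank0 row3 -> MISS (open row3); precharges=1
Acc 3: bank1 row1 -> MISS (open row1); precharges=1
Acc 4: bank0 row1 -> MISS (open row1); precharges=2
Acc 5: bank0 row1 -> HIT
Acc 6: bank0 row1 -> HIT
Acc 7: bank1 row1 -> HIT
Acc 8: bank0 row0 -> MISS (open row0); precharges=3
Acc 9: bank0 row1 -> MISS (open row1); precharges=4
Acc 10: bank1 row1 -> HIT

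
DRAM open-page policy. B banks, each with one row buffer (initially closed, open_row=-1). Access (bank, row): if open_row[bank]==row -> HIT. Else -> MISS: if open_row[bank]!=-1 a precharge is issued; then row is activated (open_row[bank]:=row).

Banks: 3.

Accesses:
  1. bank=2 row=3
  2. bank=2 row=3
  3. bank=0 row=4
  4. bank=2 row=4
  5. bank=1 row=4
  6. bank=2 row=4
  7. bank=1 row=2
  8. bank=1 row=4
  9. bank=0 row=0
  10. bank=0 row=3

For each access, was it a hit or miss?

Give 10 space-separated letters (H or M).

Acc 1: bank2 row3 -> MISS (open row3); precharges=0
Acc 2: bank2 row3 -> HIT
Acc 3: bank0 row4 -> MISS (open row4); precharges=0
Acc 4: bank2 row4 -> MISS (open row4); precharges=1
Acc 5: bank1 row4 -> MISS (open row4); precharges=1
Acc 6: bank2 row4 -> HIT
Acc 7: bank1 row2 -> MISS (open row2); precharges=2
Acc 8: bank1 row4 -> MISS (open row4); precharges=3
Acc 9: bank0 row0 -> MISS (open row0); precharges=4
Acc 10: bank0 row3 -> MISS (open row3); precharges=5

Answer: M H M M M H M M M M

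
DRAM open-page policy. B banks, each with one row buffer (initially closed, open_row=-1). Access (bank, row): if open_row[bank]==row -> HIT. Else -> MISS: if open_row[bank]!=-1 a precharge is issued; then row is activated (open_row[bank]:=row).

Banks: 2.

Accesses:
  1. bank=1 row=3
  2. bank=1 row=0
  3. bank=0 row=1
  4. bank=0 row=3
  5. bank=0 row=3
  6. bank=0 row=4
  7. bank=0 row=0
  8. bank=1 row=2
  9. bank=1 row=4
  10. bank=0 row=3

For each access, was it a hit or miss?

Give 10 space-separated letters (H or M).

Acc 1: bank1 row3 -> MISS (open row3); precharges=0
Acc 2: bank1 row0 -> MISS (open row0); precharges=1
Acc 3: bank0 row1 -> MISS (open row1); precharges=1
Acc 4: bank0 row3 -> MISS (open row3); precharges=2
Acc 5: bank0 row3 -> HIT
Acc 6: bank0 row4 -> MISS (open row4); precharges=3
Acc 7: bank0 row0 -> MISS (open row0); precharges=4
Acc 8: bank1 row2 -> MISS (open row2); precharges=5
Acc 9: bank1 row4 -> MISS (open row4); precharges=6
Acc 10: bank0 row3 -> MISS (open row3); precharges=7

Answer: M M M M H M M M M M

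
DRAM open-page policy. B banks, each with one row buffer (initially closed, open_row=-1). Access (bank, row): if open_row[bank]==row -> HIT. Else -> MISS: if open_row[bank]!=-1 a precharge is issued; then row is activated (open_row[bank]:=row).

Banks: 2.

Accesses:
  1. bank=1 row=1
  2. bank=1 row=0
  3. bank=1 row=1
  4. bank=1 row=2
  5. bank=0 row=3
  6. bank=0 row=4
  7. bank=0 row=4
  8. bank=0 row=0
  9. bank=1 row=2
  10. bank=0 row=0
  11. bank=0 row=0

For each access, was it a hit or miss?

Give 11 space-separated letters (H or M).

Acc 1: bank1 row1 -> MISS (open row1); precharges=0
Acc 2: bank1 row0 -> MISS (open row0); precharges=1
Acc 3: bank1 row1 -> MISS (open row1); precharges=2
Acc 4: bank1 row2 -> MISS (open row2); precharges=3
Acc 5: bank0 row3 -> MISS (open row3); precharges=3
Acc 6: bank0 row4 -> MISS (open row4); precharges=4
Acc 7: bank0 row4 -> HIT
Acc 8: bank0 row0 -> MISS (open row0); precharges=5
Acc 9: bank1 row2 -> HIT
Acc 10: bank0 row0 -> HIT
Acc 11: bank0 row0 -> HIT

Answer: M M M M M M H M H H H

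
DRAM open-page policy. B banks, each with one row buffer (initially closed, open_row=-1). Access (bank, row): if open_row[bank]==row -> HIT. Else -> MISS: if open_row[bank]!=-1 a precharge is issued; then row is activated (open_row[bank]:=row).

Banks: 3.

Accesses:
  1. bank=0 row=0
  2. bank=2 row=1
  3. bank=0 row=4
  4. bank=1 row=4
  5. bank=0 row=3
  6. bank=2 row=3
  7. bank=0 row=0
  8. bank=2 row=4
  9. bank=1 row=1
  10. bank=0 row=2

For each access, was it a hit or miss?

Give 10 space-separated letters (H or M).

Answer: M M M M M M M M M M

Derivation:
Acc 1: bank0 row0 -> MISS (open row0); precharges=0
Acc 2: bank2 row1 -> MISS (open row1); precharges=0
Acc 3: bank0 row4 -> MISS (open row4); precharges=1
Acc 4: bank1 row4 -> MISS (open row4); precharges=1
Acc 5: bank0 row3 -> MISS (open row3); precharges=2
Acc 6: bank2 row3 -> MISS (open row3); precharges=3
Acc 7: bank0 row0 -> MISS (open row0); precharges=4
Acc 8: bank2 row4 -> MISS (open row4); precharges=5
Acc 9: bank1 row1 -> MISS (open row1); precharges=6
Acc 10: bank0 row2 -> MISS (open row2); precharges=7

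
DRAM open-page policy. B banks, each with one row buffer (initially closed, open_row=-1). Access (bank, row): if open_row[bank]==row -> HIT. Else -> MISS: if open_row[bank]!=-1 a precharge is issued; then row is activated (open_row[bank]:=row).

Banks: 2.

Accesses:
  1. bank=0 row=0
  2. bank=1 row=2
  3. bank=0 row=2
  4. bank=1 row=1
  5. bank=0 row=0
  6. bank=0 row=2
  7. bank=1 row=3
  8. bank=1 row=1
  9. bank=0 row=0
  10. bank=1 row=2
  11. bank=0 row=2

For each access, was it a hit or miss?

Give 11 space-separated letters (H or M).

Acc 1: bank0 row0 -> MISS (open row0); precharges=0
Acc 2: bank1 row2 -> MISS (open row2); precharges=0
Acc 3: bank0 row2 -> MISS (open row2); precharges=1
Acc 4: bank1 row1 -> MISS (open row1); precharges=2
Acc 5: bank0 row0 -> MISS (open row0); precharges=3
Acc 6: bank0 row2 -> MISS (open row2); precharges=4
Acc 7: bank1 row3 -> MISS (open row3); precharges=5
Acc 8: bank1 row1 -> MISS (open row1); precharges=6
Acc 9: bank0 row0 -> MISS (open row0); precharges=7
Acc 10: bank1 row2 -> MISS (open row2); precharges=8
Acc 11: bank0 row2 -> MISS (open row2); precharges=9

Answer: M M M M M M M M M M M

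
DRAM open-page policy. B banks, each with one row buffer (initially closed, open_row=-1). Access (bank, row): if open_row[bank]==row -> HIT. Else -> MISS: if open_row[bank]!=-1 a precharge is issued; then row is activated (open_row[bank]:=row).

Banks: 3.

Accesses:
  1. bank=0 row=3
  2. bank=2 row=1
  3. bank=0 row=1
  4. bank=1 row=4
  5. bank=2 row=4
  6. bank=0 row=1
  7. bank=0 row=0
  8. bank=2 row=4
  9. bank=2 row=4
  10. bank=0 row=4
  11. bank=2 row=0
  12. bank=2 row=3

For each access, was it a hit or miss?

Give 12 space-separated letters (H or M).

Answer: M M M M M H M H H M M M

Derivation:
Acc 1: bank0 row3 -> MISS (open row3); precharges=0
Acc 2: bank2 row1 -> MISS (open row1); precharges=0
Acc 3: bank0 row1 -> MISS (open row1); precharges=1
Acc 4: bank1 row4 -> MISS (open row4); precharges=1
Acc 5: bank2 row4 -> MISS (open row4); precharges=2
Acc 6: bank0 row1 -> HIT
Acc 7: bank0 row0 -> MISS (open row0); precharges=3
Acc 8: bank2 row4 -> HIT
Acc 9: bank2 row4 -> HIT
Acc 10: bank0 row4 -> MISS (open row4); precharges=4
Acc 11: bank2 row0 -> MISS (open row0); precharges=5
Acc 12: bank2 row3 -> MISS (open row3); precharges=6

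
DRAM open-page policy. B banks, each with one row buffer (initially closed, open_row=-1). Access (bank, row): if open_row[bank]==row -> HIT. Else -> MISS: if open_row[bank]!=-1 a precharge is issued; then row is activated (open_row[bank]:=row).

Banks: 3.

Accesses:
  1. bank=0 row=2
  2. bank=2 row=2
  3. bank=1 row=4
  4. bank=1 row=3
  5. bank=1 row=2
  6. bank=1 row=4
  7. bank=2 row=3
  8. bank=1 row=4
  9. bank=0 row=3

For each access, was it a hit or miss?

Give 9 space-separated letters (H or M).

Answer: M M M M M M M H M

Derivation:
Acc 1: bank0 row2 -> MISS (open row2); precharges=0
Acc 2: bank2 row2 -> MISS (open row2); precharges=0
Acc 3: bank1 row4 -> MISS (open row4); precharges=0
Acc 4: bank1 row3 -> MISS (open row3); precharges=1
Acc 5: bank1 row2 -> MISS (open row2); precharges=2
Acc 6: bank1 row4 -> MISS (open row4); precharges=3
Acc 7: bank2 row3 -> MISS (open row3); precharges=4
Acc 8: bank1 row4 -> HIT
Acc 9: bank0 row3 -> MISS (open row3); precharges=5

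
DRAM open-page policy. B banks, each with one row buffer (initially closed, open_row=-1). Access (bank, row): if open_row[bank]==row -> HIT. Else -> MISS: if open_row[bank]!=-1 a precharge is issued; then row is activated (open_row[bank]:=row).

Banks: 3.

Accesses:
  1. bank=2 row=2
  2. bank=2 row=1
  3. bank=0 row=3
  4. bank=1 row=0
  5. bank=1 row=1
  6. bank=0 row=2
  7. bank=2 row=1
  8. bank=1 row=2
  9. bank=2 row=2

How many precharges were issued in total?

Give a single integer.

Answer: 5

Derivation:
Acc 1: bank2 row2 -> MISS (open row2); precharges=0
Acc 2: bank2 row1 -> MISS (open row1); precharges=1
Acc 3: bank0 row3 -> MISS (open row3); precharges=1
Acc 4: bank1 row0 -> MISS (open row0); precharges=1
Acc 5: bank1 row1 -> MISS (open row1); precharges=2
Acc 6: bank0 row2 -> MISS (open row2); precharges=3
Acc 7: bank2 row1 -> HIT
Acc 8: bank1 row2 -> MISS (open row2); precharges=4
Acc 9: bank2 row2 -> MISS (open row2); precharges=5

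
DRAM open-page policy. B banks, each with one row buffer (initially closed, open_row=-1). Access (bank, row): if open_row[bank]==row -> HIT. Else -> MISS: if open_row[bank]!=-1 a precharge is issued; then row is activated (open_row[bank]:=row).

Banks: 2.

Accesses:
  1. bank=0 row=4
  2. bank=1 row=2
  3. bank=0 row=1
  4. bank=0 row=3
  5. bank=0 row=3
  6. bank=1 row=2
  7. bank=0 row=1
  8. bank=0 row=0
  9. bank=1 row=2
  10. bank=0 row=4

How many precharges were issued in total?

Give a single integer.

Answer: 5

Derivation:
Acc 1: bank0 row4 -> MISS (open row4); precharges=0
Acc 2: bank1 row2 -> MISS (open row2); precharges=0
Acc 3: bank0 row1 -> MISS (open row1); precharges=1
Acc 4: bank0 row3 -> MISS (open row3); precharges=2
Acc 5: bank0 row3 -> HIT
Acc 6: bank1 row2 -> HIT
Acc 7: bank0 row1 -> MISS (open row1); precharges=3
Acc 8: bank0 row0 -> MISS (open row0); precharges=4
Acc 9: bank1 row2 -> HIT
Acc 10: bank0 row4 -> MISS (open row4); precharges=5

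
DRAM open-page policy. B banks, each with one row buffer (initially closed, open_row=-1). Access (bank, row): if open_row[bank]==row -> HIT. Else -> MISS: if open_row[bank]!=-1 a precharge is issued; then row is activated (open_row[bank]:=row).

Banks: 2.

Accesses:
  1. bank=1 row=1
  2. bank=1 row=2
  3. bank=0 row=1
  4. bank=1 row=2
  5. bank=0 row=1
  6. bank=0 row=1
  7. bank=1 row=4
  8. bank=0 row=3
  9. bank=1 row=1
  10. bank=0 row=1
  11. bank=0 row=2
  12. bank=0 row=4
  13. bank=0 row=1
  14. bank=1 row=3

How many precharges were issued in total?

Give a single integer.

Answer: 9

Derivation:
Acc 1: bank1 row1 -> MISS (open row1); precharges=0
Acc 2: bank1 row2 -> MISS (open row2); precharges=1
Acc 3: bank0 row1 -> MISS (open row1); precharges=1
Acc 4: bank1 row2 -> HIT
Acc 5: bank0 row1 -> HIT
Acc 6: bank0 row1 -> HIT
Acc 7: bank1 row4 -> MISS (open row4); precharges=2
Acc 8: bank0 row3 -> MISS (open row3); precharges=3
Acc 9: bank1 row1 -> MISS (open row1); precharges=4
Acc 10: bank0 row1 -> MISS (open row1); precharges=5
Acc 11: bank0 row2 -> MISS (open row2); precharges=6
Acc 12: bank0 row4 -> MISS (open row4); precharges=7
Acc 13: bank0 row1 -> MISS (open row1); precharges=8
Acc 14: bank1 row3 -> MISS (open row3); precharges=9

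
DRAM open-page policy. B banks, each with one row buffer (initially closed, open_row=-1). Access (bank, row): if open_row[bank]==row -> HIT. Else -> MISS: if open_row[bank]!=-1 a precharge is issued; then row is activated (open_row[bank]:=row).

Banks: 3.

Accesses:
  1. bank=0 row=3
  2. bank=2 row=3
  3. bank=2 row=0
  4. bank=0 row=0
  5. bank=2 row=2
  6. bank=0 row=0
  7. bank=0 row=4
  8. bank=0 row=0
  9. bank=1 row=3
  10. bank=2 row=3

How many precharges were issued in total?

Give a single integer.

Acc 1: bank0 row3 -> MISS (open row3); precharges=0
Acc 2: bank2 row3 -> MISS (open row3); precharges=0
Acc 3: bank2 row0 -> MISS (open row0); precharges=1
Acc 4: bank0 row0 -> MISS (open row0); precharges=2
Acc 5: bank2 row2 -> MISS (open row2); precharges=3
Acc 6: bank0 row0 -> HIT
Acc 7: bank0 row4 -> MISS (open row4); precharges=4
Acc 8: bank0 row0 -> MISS (open row0); precharges=5
Acc 9: bank1 row3 -> MISS (open row3); precharges=5
Acc 10: bank2 row3 -> MISS (open row3); precharges=6

Answer: 6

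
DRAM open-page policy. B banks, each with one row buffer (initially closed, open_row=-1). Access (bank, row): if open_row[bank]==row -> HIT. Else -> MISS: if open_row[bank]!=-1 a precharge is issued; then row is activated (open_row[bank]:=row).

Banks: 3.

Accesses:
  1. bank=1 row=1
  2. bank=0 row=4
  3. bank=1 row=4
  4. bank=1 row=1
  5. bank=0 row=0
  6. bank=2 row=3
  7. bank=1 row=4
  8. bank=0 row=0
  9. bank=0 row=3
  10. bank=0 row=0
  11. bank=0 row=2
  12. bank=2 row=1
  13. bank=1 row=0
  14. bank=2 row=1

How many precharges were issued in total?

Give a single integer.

Acc 1: bank1 row1 -> MISS (open row1); precharges=0
Acc 2: bank0 row4 -> MISS (open row4); precharges=0
Acc 3: bank1 row4 -> MISS (open row4); precharges=1
Acc 4: bank1 row1 -> MISS (open row1); precharges=2
Acc 5: bank0 row0 -> MISS (open row0); precharges=3
Acc 6: bank2 row3 -> MISS (open row3); precharges=3
Acc 7: bank1 row4 -> MISS (open row4); precharges=4
Acc 8: bank0 row0 -> HIT
Acc 9: bank0 row3 -> MISS (open row3); precharges=5
Acc 10: bank0 row0 -> MISS (open row0); precharges=6
Acc 11: bank0 row2 -> MISS (open row2); precharges=7
Acc 12: bank2 row1 -> MISS (open row1); precharges=8
Acc 13: bank1 row0 -> MISS (open row0); precharges=9
Acc 14: bank2 row1 -> HIT

Answer: 9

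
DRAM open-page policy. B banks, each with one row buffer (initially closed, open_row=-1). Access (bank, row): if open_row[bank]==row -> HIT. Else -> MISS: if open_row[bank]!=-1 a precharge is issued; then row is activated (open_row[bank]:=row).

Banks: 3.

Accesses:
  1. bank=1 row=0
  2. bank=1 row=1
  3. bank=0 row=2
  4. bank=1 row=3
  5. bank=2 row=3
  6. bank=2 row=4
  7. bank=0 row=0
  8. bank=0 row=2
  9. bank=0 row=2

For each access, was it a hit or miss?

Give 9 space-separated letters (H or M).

Answer: M M M M M M M M H

Derivation:
Acc 1: bank1 row0 -> MISS (open row0); precharges=0
Acc 2: bank1 row1 -> MISS (open row1); precharges=1
Acc 3: bank0 row2 -> MISS (open row2); precharges=1
Acc 4: bank1 row3 -> MISS (open row3); precharges=2
Acc 5: bank2 row3 -> MISS (open row3); precharges=2
Acc 6: bank2 row4 -> MISS (open row4); precharges=3
Acc 7: bank0 row0 -> MISS (open row0); precharges=4
Acc 8: bank0 row2 -> MISS (open row2); precharges=5
Acc 9: bank0 row2 -> HIT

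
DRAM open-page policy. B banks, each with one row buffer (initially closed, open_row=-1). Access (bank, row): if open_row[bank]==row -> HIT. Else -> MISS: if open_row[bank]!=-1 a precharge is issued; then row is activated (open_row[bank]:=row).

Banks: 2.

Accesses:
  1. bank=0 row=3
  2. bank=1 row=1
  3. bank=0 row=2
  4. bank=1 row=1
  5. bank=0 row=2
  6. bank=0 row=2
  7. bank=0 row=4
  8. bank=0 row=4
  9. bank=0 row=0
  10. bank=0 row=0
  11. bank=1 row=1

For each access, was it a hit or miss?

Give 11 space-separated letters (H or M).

Acc 1: bank0 row3 -> MISS (open row3); precharges=0
Acc 2: bank1 row1 -> MISS (open row1); precharges=0
Acc 3: bank0 row2 -> MISS (open row2); precharges=1
Acc 4: bank1 row1 -> HIT
Acc 5: bank0 row2 -> HIT
Acc 6: bank0 row2 -> HIT
Acc 7: bank0 row4 -> MISS (open row4); precharges=2
Acc 8: bank0 row4 -> HIT
Acc 9: bank0 row0 -> MISS (open row0); precharges=3
Acc 10: bank0 row0 -> HIT
Acc 11: bank1 row1 -> HIT

Answer: M M M H H H M H M H H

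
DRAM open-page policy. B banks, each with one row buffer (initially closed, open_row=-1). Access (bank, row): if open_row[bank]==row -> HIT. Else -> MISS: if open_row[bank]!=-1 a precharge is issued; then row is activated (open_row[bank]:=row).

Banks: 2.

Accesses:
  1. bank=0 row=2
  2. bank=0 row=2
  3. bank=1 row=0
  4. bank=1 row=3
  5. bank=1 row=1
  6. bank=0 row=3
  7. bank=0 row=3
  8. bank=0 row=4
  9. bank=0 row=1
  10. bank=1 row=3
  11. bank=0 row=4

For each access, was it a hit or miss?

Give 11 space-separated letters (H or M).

Acc 1: bank0 row2 -> MISS (open row2); precharges=0
Acc 2: bank0 row2 -> HIT
Acc 3: bank1 row0 -> MISS (open row0); precharges=0
Acc 4: bank1 row3 -> MISS (open row3); precharges=1
Acc 5: bank1 row1 -> MISS (open row1); precharges=2
Acc 6: bank0 row3 -> MISS (open row3); precharges=3
Acc 7: bank0 row3 -> HIT
Acc 8: bank0 row4 -> MISS (open row4); precharges=4
Acc 9: bank0 row1 -> MISS (open row1); precharges=5
Acc 10: bank1 row3 -> MISS (open row3); precharges=6
Acc 11: bank0 row4 -> MISS (open row4); precharges=7

Answer: M H M M M M H M M M M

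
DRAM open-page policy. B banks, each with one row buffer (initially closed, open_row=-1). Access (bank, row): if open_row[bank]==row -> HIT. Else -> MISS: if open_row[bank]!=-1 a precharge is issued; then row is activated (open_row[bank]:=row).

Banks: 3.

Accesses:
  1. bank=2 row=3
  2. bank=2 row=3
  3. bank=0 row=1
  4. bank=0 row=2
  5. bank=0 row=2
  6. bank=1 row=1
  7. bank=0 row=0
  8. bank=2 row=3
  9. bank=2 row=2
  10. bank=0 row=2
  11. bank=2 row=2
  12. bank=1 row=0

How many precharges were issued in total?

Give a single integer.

Acc 1: bank2 row3 -> MISS (open row3); precharges=0
Acc 2: bank2 row3 -> HIT
Acc 3: bank0 row1 -> MISS (open row1); precharges=0
Acc 4: bank0 row2 -> MISS (open row2); precharges=1
Acc 5: bank0 row2 -> HIT
Acc 6: bank1 row1 -> MISS (open row1); precharges=1
Acc 7: bank0 row0 -> MISS (open row0); precharges=2
Acc 8: bank2 row3 -> HIT
Acc 9: bank2 row2 -> MISS (open row2); precharges=3
Acc 10: bank0 row2 -> MISS (open row2); precharges=4
Acc 11: bank2 row2 -> HIT
Acc 12: bank1 row0 -> MISS (open row0); precharges=5

Answer: 5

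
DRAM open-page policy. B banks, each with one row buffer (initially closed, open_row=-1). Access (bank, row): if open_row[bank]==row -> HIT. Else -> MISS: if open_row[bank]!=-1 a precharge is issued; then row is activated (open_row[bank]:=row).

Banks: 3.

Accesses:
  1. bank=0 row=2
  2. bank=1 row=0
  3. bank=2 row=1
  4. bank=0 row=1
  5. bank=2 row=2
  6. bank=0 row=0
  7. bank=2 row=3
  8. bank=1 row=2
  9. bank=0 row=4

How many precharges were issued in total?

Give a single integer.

Answer: 6

Derivation:
Acc 1: bank0 row2 -> MISS (open row2); precharges=0
Acc 2: bank1 row0 -> MISS (open row0); precharges=0
Acc 3: bank2 row1 -> MISS (open row1); precharges=0
Acc 4: bank0 row1 -> MISS (open row1); precharges=1
Acc 5: bank2 row2 -> MISS (open row2); precharges=2
Acc 6: bank0 row0 -> MISS (open row0); precharges=3
Acc 7: bank2 row3 -> MISS (open row3); precharges=4
Acc 8: bank1 row2 -> MISS (open row2); precharges=5
Acc 9: bank0 row4 -> MISS (open row4); precharges=6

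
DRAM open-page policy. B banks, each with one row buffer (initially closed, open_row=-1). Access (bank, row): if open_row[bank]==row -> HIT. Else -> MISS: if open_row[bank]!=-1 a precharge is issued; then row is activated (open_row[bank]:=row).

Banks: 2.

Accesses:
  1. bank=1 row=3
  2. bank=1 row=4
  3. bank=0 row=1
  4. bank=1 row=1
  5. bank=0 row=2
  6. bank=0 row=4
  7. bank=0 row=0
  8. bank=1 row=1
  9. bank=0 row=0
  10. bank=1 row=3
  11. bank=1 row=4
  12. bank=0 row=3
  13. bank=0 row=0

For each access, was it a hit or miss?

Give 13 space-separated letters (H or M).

Answer: M M M M M M M H H M M M M

Derivation:
Acc 1: bank1 row3 -> MISS (open row3); precharges=0
Acc 2: bank1 row4 -> MISS (open row4); precharges=1
Acc 3: bank0 row1 -> MISS (open row1); precharges=1
Acc 4: bank1 row1 -> MISS (open row1); precharges=2
Acc 5: bank0 row2 -> MISS (open row2); precharges=3
Acc 6: bank0 row4 -> MISS (open row4); precharges=4
Acc 7: bank0 row0 -> MISS (open row0); precharges=5
Acc 8: bank1 row1 -> HIT
Acc 9: bank0 row0 -> HIT
Acc 10: bank1 row3 -> MISS (open row3); precharges=6
Acc 11: bank1 row4 -> MISS (open row4); precharges=7
Acc 12: bank0 row3 -> MISS (open row3); precharges=8
Acc 13: bank0 row0 -> MISS (open row0); precharges=9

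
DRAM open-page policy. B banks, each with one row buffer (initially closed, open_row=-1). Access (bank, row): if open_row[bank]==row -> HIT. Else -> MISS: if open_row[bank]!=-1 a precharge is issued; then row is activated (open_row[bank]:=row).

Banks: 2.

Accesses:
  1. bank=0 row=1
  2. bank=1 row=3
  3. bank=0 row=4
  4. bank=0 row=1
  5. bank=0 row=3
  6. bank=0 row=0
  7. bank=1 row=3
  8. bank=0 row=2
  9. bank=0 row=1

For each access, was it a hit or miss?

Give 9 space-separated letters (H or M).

Acc 1: bank0 row1 -> MISS (open row1); precharges=0
Acc 2: bank1 row3 -> MISS (open row3); precharges=0
Acc 3: bank0 row4 -> MISS (open row4); precharges=1
Acc 4: bank0 row1 -> MISS (open row1); precharges=2
Acc 5: bank0 row3 -> MISS (open row3); precharges=3
Acc 6: bank0 row0 -> MISS (open row0); precharges=4
Acc 7: bank1 row3 -> HIT
Acc 8: bank0 row2 -> MISS (open row2); precharges=5
Acc 9: bank0 row1 -> MISS (open row1); precharges=6

Answer: M M M M M M H M M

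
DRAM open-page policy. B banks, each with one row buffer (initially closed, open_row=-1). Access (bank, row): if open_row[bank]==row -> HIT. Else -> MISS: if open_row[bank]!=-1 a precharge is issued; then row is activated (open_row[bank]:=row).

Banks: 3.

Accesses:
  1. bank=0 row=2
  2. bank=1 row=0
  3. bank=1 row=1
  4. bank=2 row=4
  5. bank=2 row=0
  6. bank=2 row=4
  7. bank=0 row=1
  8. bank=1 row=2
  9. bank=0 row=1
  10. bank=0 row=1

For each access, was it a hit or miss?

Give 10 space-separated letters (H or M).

Acc 1: bank0 row2 -> MISS (open row2); precharges=0
Acc 2: bank1 row0 -> MISS (open row0); precharges=0
Acc 3: bank1 row1 -> MISS (open row1); precharges=1
Acc 4: bank2 row4 -> MISS (open row4); precharges=1
Acc 5: bank2 row0 -> MISS (open row0); precharges=2
Acc 6: bank2 row4 -> MISS (open row4); precharges=3
Acc 7: bank0 row1 -> MISS (open row1); precharges=4
Acc 8: bank1 row2 -> MISS (open row2); precharges=5
Acc 9: bank0 row1 -> HIT
Acc 10: bank0 row1 -> HIT

Answer: M M M M M M M M H H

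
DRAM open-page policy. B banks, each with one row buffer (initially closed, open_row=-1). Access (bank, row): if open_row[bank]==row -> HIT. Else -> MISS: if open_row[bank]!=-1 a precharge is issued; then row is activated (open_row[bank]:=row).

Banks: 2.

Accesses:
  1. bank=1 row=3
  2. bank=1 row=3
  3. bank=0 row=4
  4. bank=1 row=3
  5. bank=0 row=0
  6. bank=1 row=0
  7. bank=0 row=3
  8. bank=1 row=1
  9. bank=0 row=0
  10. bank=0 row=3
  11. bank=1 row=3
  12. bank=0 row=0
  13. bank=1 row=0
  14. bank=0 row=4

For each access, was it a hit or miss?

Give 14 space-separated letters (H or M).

Answer: M H M H M M M M M M M M M M

Derivation:
Acc 1: bank1 row3 -> MISS (open row3); precharges=0
Acc 2: bank1 row3 -> HIT
Acc 3: bank0 row4 -> MISS (open row4); precharges=0
Acc 4: bank1 row3 -> HIT
Acc 5: bank0 row0 -> MISS (open row0); precharges=1
Acc 6: bank1 row0 -> MISS (open row0); precharges=2
Acc 7: bank0 row3 -> MISS (open row3); precharges=3
Acc 8: bank1 row1 -> MISS (open row1); precharges=4
Acc 9: bank0 row0 -> MISS (open row0); precharges=5
Acc 10: bank0 row3 -> MISS (open row3); precharges=6
Acc 11: bank1 row3 -> MISS (open row3); precharges=7
Acc 12: bank0 row0 -> MISS (open row0); precharges=8
Acc 13: bank1 row0 -> MISS (open row0); precharges=9
Acc 14: bank0 row4 -> MISS (open row4); precharges=10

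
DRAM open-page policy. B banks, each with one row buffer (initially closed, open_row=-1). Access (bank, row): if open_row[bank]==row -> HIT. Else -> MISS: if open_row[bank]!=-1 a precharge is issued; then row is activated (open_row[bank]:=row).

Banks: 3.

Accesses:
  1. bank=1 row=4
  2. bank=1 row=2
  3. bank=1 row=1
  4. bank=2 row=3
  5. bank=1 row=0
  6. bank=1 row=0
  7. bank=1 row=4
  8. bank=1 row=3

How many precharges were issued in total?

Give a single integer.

Answer: 5

Derivation:
Acc 1: bank1 row4 -> MISS (open row4); precharges=0
Acc 2: bank1 row2 -> MISS (open row2); precharges=1
Acc 3: bank1 row1 -> MISS (open row1); precharges=2
Acc 4: bank2 row3 -> MISS (open row3); precharges=2
Acc 5: bank1 row0 -> MISS (open row0); precharges=3
Acc 6: bank1 row0 -> HIT
Acc 7: bank1 row4 -> MISS (open row4); precharges=4
Acc 8: bank1 row3 -> MISS (open row3); precharges=5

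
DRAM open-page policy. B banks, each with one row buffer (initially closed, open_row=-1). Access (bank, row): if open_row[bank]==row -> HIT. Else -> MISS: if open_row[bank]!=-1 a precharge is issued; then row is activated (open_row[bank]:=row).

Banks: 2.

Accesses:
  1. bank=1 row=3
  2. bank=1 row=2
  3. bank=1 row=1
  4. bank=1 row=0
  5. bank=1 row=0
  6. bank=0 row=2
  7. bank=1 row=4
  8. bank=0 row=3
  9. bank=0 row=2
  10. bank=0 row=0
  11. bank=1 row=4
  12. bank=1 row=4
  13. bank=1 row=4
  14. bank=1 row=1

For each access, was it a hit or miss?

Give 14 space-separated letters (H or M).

Acc 1: bank1 row3 -> MISS (open row3); precharges=0
Acc 2: bank1 row2 -> MISS (open row2); precharges=1
Acc 3: bank1 row1 -> MISS (open row1); precharges=2
Acc 4: bank1 row0 -> MISS (open row0); precharges=3
Acc 5: bank1 row0 -> HIT
Acc 6: bank0 row2 -> MISS (open row2); precharges=3
Acc 7: bank1 row4 -> MISS (open row4); precharges=4
Acc 8: bank0 row3 -> MISS (open row3); precharges=5
Acc 9: bank0 row2 -> MISS (open row2); precharges=6
Acc 10: bank0 row0 -> MISS (open row0); precharges=7
Acc 11: bank1 row4 -> HIT
Acc 12: bank1 row4 -> HIT
Acc 13: bank1 row4 -> HIT
Acc 14: bank1 row1 -> MISS (open row1); precharges=8

Answer: M M M M H M M M M M H H H M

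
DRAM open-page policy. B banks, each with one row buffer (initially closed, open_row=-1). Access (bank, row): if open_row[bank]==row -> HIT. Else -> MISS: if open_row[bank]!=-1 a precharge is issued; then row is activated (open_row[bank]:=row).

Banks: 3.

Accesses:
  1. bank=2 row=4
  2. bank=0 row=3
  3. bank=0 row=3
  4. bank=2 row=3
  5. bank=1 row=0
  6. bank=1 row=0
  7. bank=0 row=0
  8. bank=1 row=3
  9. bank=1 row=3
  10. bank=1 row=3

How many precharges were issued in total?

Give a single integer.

Answer: 3

Derivation:
Acc 1: bank2 row4 -> MISS (open row4); precharges=0
Acc 2: bank0 row3 -> MISS (open row3); precharges=0
Acc 3: bank0 row3 -> HIT
Acc 4: bank2 row3 -> MISS (open row3); precharges=1
Acc 5: bank1 row0 -> MISS (open row0); precharges=1
Acc 6: bank1 row0 -> HIT
Acc 7: bank0 row0 -> MISS (open row0); precharges=2
Acc 8: bank1 row3 -> MISS (open row3); precharges=3
Acc 9: bank1 row3 -> HIT
Acc 10: bank1 row3 -> HIT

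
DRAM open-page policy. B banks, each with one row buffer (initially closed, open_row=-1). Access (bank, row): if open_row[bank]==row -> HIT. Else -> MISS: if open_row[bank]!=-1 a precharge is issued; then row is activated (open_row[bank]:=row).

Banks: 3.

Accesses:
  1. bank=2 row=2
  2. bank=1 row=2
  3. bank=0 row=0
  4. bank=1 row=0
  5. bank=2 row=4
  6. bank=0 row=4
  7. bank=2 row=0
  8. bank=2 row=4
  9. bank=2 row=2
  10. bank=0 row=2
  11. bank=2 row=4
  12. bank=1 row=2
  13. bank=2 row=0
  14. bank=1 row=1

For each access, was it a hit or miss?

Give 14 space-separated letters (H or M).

Answer: M M M M M M M M M M M M M M

Derivation:
Acc 1: bank2 row2 -> MISS (open row2); precharges=0
Acc 2: bank1 row2 -> MISS (open row2); precharges=0
Acc 3: bank0 row0 -> MISS (open row0); precharges=0
Acc 4: bank1 row0 -> MISS (open row0); precharges=1
Acc 5: bank2 row4 -> MISS (open row4); precharges=2
Acc 6: bank0 row4 -> MISS (open row4); precharges=3
Acc 7: bank2 row0 -> MISS (open row0); precharges=4
Acc 8: bank2 row4 -> MISS (open row4); precharges=5
Acc 9: bank2 row2 -> MISS (open row2); precharges=6
Acc 10: bank0 row2 -> MISS (open row2); precharges=7
Acc 11: bank2 row4 -> MISS (open row4); precharges=8
Acc 12: bank1 row2 -> MISS (open row2); precharges=9
Acc 13: bank2 row0 -> MISS (open row0); precharges=10
Acc 14: bank1 row1 -> MISS (open row1); precharges=11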